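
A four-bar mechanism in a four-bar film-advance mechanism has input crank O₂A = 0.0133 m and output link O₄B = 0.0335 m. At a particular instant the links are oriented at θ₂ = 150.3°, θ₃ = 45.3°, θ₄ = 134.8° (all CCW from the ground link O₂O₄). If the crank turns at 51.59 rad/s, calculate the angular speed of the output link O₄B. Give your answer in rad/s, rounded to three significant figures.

ω₂ = 51.59 rad/s
Differentiating the loop-closure r₂e^{iθ₂}+r₃e^{iθ₃}=r₁+r₄e^{iθ₄} gives r₂ω₂e^{iθ₂}+r₃ω₃e^{iθ₃}=r₄ω₄e^{iθ₄}.
Eliminating the other unknown: ω₄ = r₂ω₂ sin(θ₂−θ₃) / [r₄ sin(θ₄−θ₃)].
Numerator sine = +0.96593; denominator sine = +0.99996.
Result = 0.0133·51.59·(+0.96593) / (0.0335·(+0.99996)) = +19.785 rad/s; magnitude 19.785 rad/s.

19.8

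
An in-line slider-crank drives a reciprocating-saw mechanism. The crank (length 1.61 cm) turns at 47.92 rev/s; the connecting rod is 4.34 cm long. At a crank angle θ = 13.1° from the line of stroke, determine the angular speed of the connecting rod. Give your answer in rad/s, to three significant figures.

109

ω = 301.1 rad/s (converted from 47.92 rev/s).
The rod makes angle φ with the slider axis where L sinφ = r sinθ; differentiating, L cosφ·φ̇ = r ω cosθ.
L cosφ = √(L² − r² sin²θ) = 0.043246 m.
|ω_rod| = r ω |cosθ| / √(L² − r² sin²θ) = 0.0161·301.1·0.97398/0.043246 = 109.17 rad/s.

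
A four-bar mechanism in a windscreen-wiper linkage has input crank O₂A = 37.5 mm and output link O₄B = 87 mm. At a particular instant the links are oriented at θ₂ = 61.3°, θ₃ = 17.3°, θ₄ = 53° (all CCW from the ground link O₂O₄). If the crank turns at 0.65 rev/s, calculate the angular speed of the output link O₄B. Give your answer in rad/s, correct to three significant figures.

2.10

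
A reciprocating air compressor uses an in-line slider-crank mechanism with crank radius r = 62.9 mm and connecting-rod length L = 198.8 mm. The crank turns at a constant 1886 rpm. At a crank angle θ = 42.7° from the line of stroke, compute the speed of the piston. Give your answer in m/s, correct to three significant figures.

ω = 2π·1886/60 = 197.5 rad/s
For an in-line slider-crank, x = r cosθ + √(L² − r² sin²θ), so v = −rω sinθ·[1 + r cosθ/√(L² − r² sin²θ)].
With r = 0.0629 m, L = 0.1988 m, θ = 42.7°: √(L² − r² sin²θ) = 0.19417 m.
v = −0.0629·197.5·0.67816·[1 + 0.0629·0.73491/0.19417] = -10.43 m/s.
|v| = 10.43 m/s.

10.4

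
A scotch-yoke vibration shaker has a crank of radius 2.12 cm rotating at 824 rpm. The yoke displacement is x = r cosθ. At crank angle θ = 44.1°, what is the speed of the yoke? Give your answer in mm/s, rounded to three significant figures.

1270

ω = 86.29 rad/s (from 824 rpm).
x = r cosθ ⇒ ẋ = −rω sinθ.
|v| = rω|sinθ| = 0.0212·86.29·|sin 44.1°| = 1.2731 m/s = 1273.1 mm/s.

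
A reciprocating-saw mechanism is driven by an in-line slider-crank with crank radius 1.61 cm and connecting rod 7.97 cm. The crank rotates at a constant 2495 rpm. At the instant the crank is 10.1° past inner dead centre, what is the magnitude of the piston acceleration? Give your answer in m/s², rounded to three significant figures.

1290

ω = 2π·2495/60 = 261.3 rad/s
x(θ) = r cosθ + √(L² − r² sin²θ); with ω constant, a = ω²·d²x/dθ².
d²x/dθ² = −r cosθ − r²(cos2θ)/√u − r⁴ sin²2θ/(4u^{3/2}),  u = L² − r² sin²θ = 0.00634412 m².
Substituting r = 0.0161 m, L = 0.0797 m, θ = 10.1°: d²x/dθ² = -0.018909 m.
a = ω²·d²x/dθ² = (261.3)²·(-0.018909) = -1290.8 m/s²;  |a| = 1290.8 m/s².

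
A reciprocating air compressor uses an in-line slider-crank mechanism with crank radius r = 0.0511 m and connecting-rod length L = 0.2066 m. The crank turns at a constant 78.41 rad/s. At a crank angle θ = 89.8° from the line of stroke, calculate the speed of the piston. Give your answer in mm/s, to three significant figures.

ω = 78.41 rad/s
For an in-line slider-crank, x = r cosθ + √(L² − r² sin²θ), so v = −rω sinθ·[1 + r cosθ/√(L² − r² sin²θ)].
With r = 0.0511 m, L = 0.2066 m, θ = 89.8°: √(L² − r² sin²θ) = 0.20018 m.
v = −0.0511·78.41·0.99999·[1 + 0.0511·0.00349/0.20018] = -4.0103 m/s.
|v| = 4.0103 m/s = 4010.3 mm/s.

4010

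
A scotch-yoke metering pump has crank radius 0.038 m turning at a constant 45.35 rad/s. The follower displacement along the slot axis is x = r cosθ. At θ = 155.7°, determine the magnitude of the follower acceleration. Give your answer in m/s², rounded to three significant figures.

71.2

ω = 45.35 rad/s
x = r cosθ ⇒ ẍ = −rω² cosθ (ω constant).
|a| = rω²|cosθ| = 0.038·(45.35)²·|cos 155.7°| = 71.228 m/s².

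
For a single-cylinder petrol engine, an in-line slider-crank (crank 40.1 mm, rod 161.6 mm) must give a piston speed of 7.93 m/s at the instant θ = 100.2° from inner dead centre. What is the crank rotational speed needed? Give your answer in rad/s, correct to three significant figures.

210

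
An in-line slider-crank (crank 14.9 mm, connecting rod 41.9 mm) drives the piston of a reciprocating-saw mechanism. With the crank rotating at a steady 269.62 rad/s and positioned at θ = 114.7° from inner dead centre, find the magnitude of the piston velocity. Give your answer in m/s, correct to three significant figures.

3.08

ω = 269.6 rad/s
For an in-line slider-crank, x = r cosθ + √(L² − r² sin²θ), so v = −rω sinθ·[1 + r cosθ/√(L² − r² sin²θ)].
With r = 0.0149 m, L = 0.0419 m, θ = 114.7°: √(L² − r² sin²θ) = 0.039653 m.
v = −0.0149·269.6·0.90851·[1 + 0.0149·-0.41787/0.039653] = -3.0767 m/s.
|v| = 3.0767 m/s.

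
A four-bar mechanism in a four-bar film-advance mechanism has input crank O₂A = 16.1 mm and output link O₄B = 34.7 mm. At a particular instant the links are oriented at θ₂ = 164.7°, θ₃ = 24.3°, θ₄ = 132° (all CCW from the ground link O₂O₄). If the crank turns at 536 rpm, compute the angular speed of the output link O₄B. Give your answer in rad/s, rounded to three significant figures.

ω₂ = 56.13 rad/s (from 536 rpm).
Differentiating the loop-closure r₂e^{iθ₂}+r₃e^{iθ₃}=r₁+r₄e^{iθ₄} gives r₂ω₂e^{iθ₂}+r₃ω₃e^{iθ₃}=r₄ω₄e^{iθ₄}.
Eliminating the other unknown: ω₄ = r₂ω₂ sin(θ₂−θ₃) / [r₄ sin(θ₄−θ₃)].
Numerator sine = +0.63742; denominator sine = +0.95266.
Result = 0.0161·56.13·(+0.63742) / (0.0347·(+0.95266)) = +17.425 rad/s; magnitude 17.425 rad/s.

17.4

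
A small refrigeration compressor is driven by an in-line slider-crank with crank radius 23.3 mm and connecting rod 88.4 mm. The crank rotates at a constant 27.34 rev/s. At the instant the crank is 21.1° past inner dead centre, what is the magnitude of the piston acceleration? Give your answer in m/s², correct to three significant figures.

ω = 2π·27.3 = 171.8 rad/s
x(θ) = r cosθ + √(L² − r² sin²θ); with ω constant, a = ω²·d²x/dθ².
d²x/dθ² = −r cosθ − r²(cos2θ)/√u − r⁴ sin²2θ/(4u^{3/2}),  u = L² − r² sin²θ = 0.0077442 m².
Substituting r = 0.0233 m, L = 0.0884 m, θ = 21.1°: d²x/dθ² = -0.026357 m.
a = ω²·d²x/dθ² = (171.8)²·(-0.026357) = -777.76 m/s²;  |a| = 777.76 m/s².

778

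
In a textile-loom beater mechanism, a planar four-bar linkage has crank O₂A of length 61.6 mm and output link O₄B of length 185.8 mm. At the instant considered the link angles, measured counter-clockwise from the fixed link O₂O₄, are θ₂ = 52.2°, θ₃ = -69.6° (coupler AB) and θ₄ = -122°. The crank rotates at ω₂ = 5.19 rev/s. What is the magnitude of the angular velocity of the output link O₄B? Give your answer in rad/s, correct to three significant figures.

ω₂ = 32.61 rad/s (from 5.19 rev/s).
Differentiating the loop-closure r₂e^{iθ₂}+r₃e^{iθ₃}=r₁+r₄e^{iθ₄} gives r₂ω₂e^{iθ₂}+r₃ω₃e^{iθ₃}=r₄ω₄e^{iθ₄}.
Eliminating the other unknown: ω₄ = r₂ω₂ sin(θ₂−θ₃) / [r₄ sin(θ₄−θ₃)].
Numerator sine = +0.84989; denominator sine = -0.79229.
Result = 0.0616·32.61·(+0.84989) / (0.1858·(-0.79229)) = -11.597 rad/s; magnitude 11.597 rad/s.

11.6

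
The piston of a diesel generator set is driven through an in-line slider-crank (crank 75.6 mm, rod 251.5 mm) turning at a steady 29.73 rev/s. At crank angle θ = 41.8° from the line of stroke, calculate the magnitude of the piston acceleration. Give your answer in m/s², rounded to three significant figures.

ω = 2π·29.7 = 186.8 rad/s
x(θ) = r cosθ + √(L² − r² sin²θ); with ω constant, a = ω²·d²x/dθ².
d²x/dθ² = −r cosθ − r²(cos2θ)/√u − r⁴ sin²2θ/(4u^{3/2}),  u = L² − r² sin²θ = 0.0607131 m².
Substituting r = 0.0756 m, L = 0.2515 m, θ = 41.8°: d²x/dθ² = -0.059483 m.
a = ω²·d²x/dθ² = (186.8)²·(-0.059483) = -2075.6 m/s²;  |a| = 2075.6 m/s².

2080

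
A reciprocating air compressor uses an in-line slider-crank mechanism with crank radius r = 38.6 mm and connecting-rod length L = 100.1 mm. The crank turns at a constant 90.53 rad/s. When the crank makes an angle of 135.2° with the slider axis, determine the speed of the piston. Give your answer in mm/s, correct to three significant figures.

ω = 90.53 rad/s
For an in-line slider-crank, x = r cosθ + √(L² − r² sin²θ), so v = −rω sinθ·[1 + r cosθ/√(L² − r² sin²θ)].
With r = 0.0386 m, L = 0.1001 m, θ = 135.2°: √(L² − r² sin²θ) = 0.096334 m.
v = −0.0386·90.53·0.70463·[1 + 0.0386·-0.70957/0.096334] = -1.7622 m/s.
|v| = 1.7622 m/s = 1762.2 mm/s.

1760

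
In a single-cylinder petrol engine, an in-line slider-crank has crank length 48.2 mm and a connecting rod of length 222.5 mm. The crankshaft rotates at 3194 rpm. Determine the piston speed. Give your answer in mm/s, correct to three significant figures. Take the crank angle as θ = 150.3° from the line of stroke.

ω = 2π·3194/60 = 334.5 rad/s
For an in-line slider-crank, x = r cosθ + √(L² − r² sin²θ), so v = −rω sinθ·[1 + r cosθ/√(L² − r² sin²θ)].
With r = 0.0482 m, L = 0.2225 m, θ = 150.3°: √(L² − r² sin²θ) = 0.22121 m.
v = −0.0482·334.5·0.49546·[1 + 0.0482·-0.86863/0.22121] = -6.4759 m/s.
|v| = 6.4759 m/s = 6475.9 mm/s.

6480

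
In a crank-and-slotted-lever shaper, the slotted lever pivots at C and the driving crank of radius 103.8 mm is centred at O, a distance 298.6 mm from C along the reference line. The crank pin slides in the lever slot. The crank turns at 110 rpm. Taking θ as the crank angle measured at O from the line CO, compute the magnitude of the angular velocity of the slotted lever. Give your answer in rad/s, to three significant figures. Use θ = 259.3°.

0.654

ω = 11.52 rad/s (from 110 rpm).
Crank pin A relative to C: A = (d + r cosθ, r sinθ); lever angle φ = atan2(r sinθ, d + r cosθ).
Differentiating tanφ: φ̇ = rω(d cosθ + r)/(d² + r² + 2dr cosθ).
d² + r² + 2dr cosθ = |CA|² = 0.088427 m²;  d cosθ + r = +0.04836 m.
|ω_lever| = |0.1038·11.52·+0.04836| / 0.088427 = 0.65391 rad/s.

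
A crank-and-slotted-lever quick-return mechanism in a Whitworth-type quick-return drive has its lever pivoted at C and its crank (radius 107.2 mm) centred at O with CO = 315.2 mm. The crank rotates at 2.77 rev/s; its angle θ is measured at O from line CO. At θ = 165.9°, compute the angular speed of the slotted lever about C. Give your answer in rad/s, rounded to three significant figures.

ω = 17.4 rad/s (from 2.77 rev/s).
Crank pin A relative to C: A = (d + r cosθ, r sinθ); lever angle φ = atan2(r sinθ, d + r cosθ).
Differentiating tanφ: φ̇ = rω(d cosθ + r)/(d² + r² + 2dr cosθ).
d² + r² + 2dr cosθ = |CA|² = 0.0453 m²;  d cosθ + r = -0.1985 m.
|ω_lever| = |0.1072·17.4·-0.1985| / 0.0453 = 8.1757 rad/s.

8.18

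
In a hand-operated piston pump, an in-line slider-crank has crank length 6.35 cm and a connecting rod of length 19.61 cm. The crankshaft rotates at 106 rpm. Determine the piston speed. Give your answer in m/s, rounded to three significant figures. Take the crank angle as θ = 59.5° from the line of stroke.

0.711

ω = 2π·106/60 = 11.1 rad/s
For an in-line slider-crank, x = r cosθ + √(L² − r² sin²θ), so v = −rω sinθ·[1 + r cosθ/√(L² − r² sin²θ)].
With r = 0.0635 m, L = 0.1961 m, θ = 59.5°: √(L² − r² sin²θ) = 0.18831 m.
v = −0.0635·11.1·0.86163·[1 + 0.0635·0.50754/0.18831] = -0.71128 m/s.
|v| = 0.71128 m/s.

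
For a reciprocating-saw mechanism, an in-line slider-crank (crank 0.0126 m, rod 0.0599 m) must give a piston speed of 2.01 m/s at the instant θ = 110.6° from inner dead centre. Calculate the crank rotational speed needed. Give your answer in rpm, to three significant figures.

1760

For an in-line slider-crank, |v_piston| = rω|sinθ|·[1 + r cosθ/√(L² − r² sin²θ)].
With r = 0.0126 m, L = 0.0599 m, θ = 110.6°: the bracketed kinematic factor |dx/dθ| = 0.010904 m.
ω = v/|dx/dθ| = 2.01/0.010904 = 184.34 rad/s.
N = 60ω/(2π) = 1760.3 rpm.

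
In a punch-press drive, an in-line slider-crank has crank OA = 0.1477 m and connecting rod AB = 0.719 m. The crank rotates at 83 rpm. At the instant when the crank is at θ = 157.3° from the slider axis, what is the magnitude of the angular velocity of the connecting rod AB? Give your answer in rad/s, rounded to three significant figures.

1.65

ω = 8.692 rad/s (converted from 83 rpm).
The rod makes angle φ with the slider axis where L sinφ = r sinθ; differentiating, L cosφ·φ̇ = r ω cosθ.
L cosφ = √(L² − r² sin²θ) = 0.71674 m.
|ω_rod| = r ω |cosθ| / √(L² − r² sin²θ) = 0.1477·8.692·0.92254/0.71674 = 1.6524 rad/s.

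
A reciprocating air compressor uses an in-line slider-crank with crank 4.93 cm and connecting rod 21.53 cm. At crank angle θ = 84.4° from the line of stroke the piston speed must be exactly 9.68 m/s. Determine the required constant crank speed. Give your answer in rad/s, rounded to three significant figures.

For an in-line slider-crank, |v_piston| = rω|sinθ|·[1 + r cosθ/√(L² − r² sin²θ)].
With r = 0.0493 m, L = 0.2153 m, θ = 84.4°: the bracketed kinematic factor |dx/dθ| = 0.050191 m.
ω = v/|dx/dθ| = 9.68/0.050191 = 192.86 rad/s.

193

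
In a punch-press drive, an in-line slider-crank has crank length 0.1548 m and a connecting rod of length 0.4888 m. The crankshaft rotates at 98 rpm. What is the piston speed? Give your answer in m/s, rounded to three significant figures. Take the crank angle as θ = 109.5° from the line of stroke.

1.33

ω = 2π·98/60 = 10.26 rad/s
For an in-line slider-crank, x = r cosθ + √(L² − r² sin²θ), so v = −rω sinθ·[1 + r cosθ/√(L² − r² sin²θ)].
With r = 0.1548 m, L = 0.4888 m, θ = 109.5°: √(L² − r² sin²θ) = 0.46651 m.
v = −0.1548·10.26·0.94264·[1 + 0.1548·-0.33381/0.46651] = -1.3316 m/s.
|v| = 1.3316 m/s.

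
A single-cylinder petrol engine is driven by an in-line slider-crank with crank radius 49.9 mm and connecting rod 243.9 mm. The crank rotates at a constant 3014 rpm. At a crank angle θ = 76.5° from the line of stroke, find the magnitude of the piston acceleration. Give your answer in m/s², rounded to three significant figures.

ω = 2π·3014/60 = 315.6 rad/s
x(θ) = r cosθ + √(L² − r² sin²θ); with ω constant, a = ω²·d²x/dθ².
d²x/dθ² = −r cosθ − r²(cos2θ)/√u − r⁴ sin²2θ/(4u^{3/2}),  u = L² − r² sin²θ = 0.0571329 m².
Substituting r = 0.0499 m, L = 0.2439 m, θ = 76.5°: d²x/dθ² = -0.0023904 m.
a = ω²·d²x/dθ² = (315.6)²·(-0.0023904) = -238.13 m/s²;  |a| = 238.13 m/s².

238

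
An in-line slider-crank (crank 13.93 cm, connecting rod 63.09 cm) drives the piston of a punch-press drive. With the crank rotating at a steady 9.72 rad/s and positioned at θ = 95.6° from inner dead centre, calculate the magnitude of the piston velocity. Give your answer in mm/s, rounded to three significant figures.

ω = 9.72 rad/s
For an in-line slider-crank, x = r cosθ + √(L² − r² sin²θ), so v = −rω sinθ·[1 + r cosθ/√(L² − r² sin²θ)].
With r = 0.1393 m, L = 0.6309 m, θ = 95.6°: √(L² − r² sin²θ) = 0.61548 m.
v = −0.1393·9.72·0.99523·[1 + 0.1393·-0.09758/0.61548] = -1.3178 m/s.
|v| = 1.3178 m/s = 1317.8 mm/s.

1320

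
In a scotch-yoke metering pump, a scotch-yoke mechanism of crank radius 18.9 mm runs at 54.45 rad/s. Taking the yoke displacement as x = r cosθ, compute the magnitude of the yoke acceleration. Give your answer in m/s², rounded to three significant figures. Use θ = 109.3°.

ω = 54.45 rad/s
x = r cosθ ⇒ ẍ = −rω² cosθ (ω constant).
|a| = rω²|cosθ| = 0.0189·(54.45)²·|cos 109.3°| = 18.52 m/s².

18.5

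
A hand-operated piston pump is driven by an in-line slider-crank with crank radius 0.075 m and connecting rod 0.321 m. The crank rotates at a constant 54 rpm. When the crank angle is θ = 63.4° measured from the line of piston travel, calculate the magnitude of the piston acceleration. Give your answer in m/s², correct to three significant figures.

0.736

ω = 2π·54/60 = 5.655 rad/s
x(θ) = r cosθ + √(L² − r² sin²θ); with ω constant, a = ω²·d²x/dθ².
d²x/dθ² = −r cosθ − r²(cos2θ)/√u − r⁴ sin²2θ/(4u^{3/2}),  u = L² − r² sin²θ = 0.0985437 m².
Substituting r = 0.075 m, L = 0.321 m, θ = 63.4°: d²x/dθ² = -0.023012 m.
a = ω²·d²x/dθ² = (5.655)²·(-0.023012) = -0.73587 m/s²;  |a| = 0.73587 m/s².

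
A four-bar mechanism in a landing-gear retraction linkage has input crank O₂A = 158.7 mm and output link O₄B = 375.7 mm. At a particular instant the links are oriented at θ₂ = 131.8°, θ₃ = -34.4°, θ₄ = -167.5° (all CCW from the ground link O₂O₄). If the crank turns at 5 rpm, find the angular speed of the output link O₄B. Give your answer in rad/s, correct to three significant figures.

0.0723

ω₂ = 0.5236 rad/s (from 5 rpm).
Differentiating the loop-closure r₂e^{iθ₂}+r₃e^{iθ₃}=r₁+r₄e^{iθ₄} gives r₂ω₂e^{iθ₂}+r₃ω₃e^{iθ₃}=r₄ω₄e^{iθ₄}.
Eliminating the other unknown: ω₄ = r₂ω₂ sin(θ₂−θ₃) / [r₄ sin(θ₄−θ₃)].
Numerator sine = +0.23853; denominator sine = -0.73016.
Result = 0.1587·0.5236·(+0.23853) / (0.3757·(-0.73016)) = -0.072254 rad/s; magnitude 0.072254 rad/s.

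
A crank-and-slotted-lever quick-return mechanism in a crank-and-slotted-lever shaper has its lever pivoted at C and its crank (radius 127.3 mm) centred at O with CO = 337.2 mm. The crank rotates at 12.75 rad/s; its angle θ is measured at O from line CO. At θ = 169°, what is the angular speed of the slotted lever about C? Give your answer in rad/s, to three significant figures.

ω = 12.75 rad/s
Crank pin A relative to C: A = (d + r cosθ, r sinθ); lever angle φ = atan2(r sinθ, d + r cosθ).
Differentiating tanφ: φ̇ = rω(d cosθ + r)/(d² + r² + 2dr cosθ).
d² + r² + 2dr cosθ = |CA|² = 0.0456353 m²;  d cosθ + r = -0.2037 m.
|ω_lever| = |0.1273·12.75·-0.2037| / 0.0456353 = 7.245 rad/s.

7.24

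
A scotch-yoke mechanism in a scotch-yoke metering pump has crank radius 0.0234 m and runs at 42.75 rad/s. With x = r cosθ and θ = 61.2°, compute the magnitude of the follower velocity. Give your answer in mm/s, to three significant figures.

877

ω = 42.75 rad/s
x = r cosθ ⇒ ẋ = −rω sinθ.
|v| = rω|sinθ| = 0.0234·42.75·|sin 61.2°| = 0.87661 m/s = 876.61 mm/s.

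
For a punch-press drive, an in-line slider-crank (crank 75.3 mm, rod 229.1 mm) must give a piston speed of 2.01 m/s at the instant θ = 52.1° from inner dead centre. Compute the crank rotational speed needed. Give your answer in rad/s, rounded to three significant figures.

28.0

For an in-line slider-crank, |v_piston| = rω|sinθ|·[1 + r cosθ/√(L² − r² sin²θ)].
With r = 0.0753 m, L = 0.2291 m, θ = 52.1°: the bracketed kinematic factor |dx/dθ| = 0.07184 m.
ω = v/|dx/dθ| = 2.01/0.07184 = 27.979 rad/s.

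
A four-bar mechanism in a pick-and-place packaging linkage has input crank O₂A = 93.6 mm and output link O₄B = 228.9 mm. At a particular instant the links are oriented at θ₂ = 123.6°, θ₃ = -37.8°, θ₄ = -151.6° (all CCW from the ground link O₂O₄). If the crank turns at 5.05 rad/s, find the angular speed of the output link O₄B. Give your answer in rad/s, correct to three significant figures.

0.720

ω₂ = 5.05 rad/s
Differentiating the loop-closure r₂e^{iθ₂}+r₃e^{iθ₃}=r₁+r₄e^{iθ₄} gives r₂ω₂e^{iθ₂}+r₃ω₃e^{iθ₃}=r₄ω₄e^{iθ₄}.
Eliminating the other unknown: ω₄ = r₂ω₂ sin(θ₂−θ₃) / [r₄ sin(θ₄−θ₃)].
Numerator sine = +0.31896; denominator sine = -0.91496.
Result = 0.0936·5.05·(+0.31896) / (0.2289·(-0.91496)) = -0.71987 rad/s; magnitude 0.71987 rad/s.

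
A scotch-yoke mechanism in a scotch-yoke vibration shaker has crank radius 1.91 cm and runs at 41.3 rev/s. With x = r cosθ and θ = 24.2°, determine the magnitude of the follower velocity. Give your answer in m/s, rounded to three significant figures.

2.03

ω = 259.5 rad/s (from 41.3 rev/s).
x = r cosθ ⇒ ẋ = −rω sinθ.
|v| = rω|sinθ| = 0.0191·259.5·|sin 24.2°| = 2.0317 m/s.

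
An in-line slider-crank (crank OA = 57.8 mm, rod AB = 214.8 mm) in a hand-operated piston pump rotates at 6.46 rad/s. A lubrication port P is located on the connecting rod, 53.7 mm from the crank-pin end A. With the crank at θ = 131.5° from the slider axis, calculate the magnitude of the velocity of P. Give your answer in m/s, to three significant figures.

ω = 6.46 rad/s.  Crank-pin speed |V_A| = rω = 0.37339 m/s, perpendicular to OA.
Rod angle: sinφ = −(r/L) sinθ ⇒ φ = -11.627°; ω_rod = −rω cosθ/√(L²−r²sin²θ) = +1.176 rad/s.
V_P = V_A + ω_rod × AP, with AP = 0.0537 m along the rod.
Components: V_Px = −rω sinθ − a·ω_rod·sinφ = -0.26692 m/s;  V_Py = rω cosθ + a·ω_rod·cosφ = -0.18556 m/s.
|V_P| = √(V_Px² + V_Py²) = 0.32509 m/s.

0.325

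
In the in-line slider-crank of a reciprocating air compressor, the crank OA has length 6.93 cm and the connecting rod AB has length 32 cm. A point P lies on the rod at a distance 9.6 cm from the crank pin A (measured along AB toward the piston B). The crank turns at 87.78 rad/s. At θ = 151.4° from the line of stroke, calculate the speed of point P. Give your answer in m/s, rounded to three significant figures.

4.64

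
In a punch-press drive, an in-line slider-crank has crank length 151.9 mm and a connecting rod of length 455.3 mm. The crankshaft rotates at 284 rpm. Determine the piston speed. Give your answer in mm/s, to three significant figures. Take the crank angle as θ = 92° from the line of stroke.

4460

ω = 2π·284/60 = 29.74 rad/s
For an in-line slider-crank, x = r cosθ + √(L² − r² sin²θ), so v = −rω sinθ·[1 + r cosθ/√(L² − r² sin²θ)].
With r = 0.1519 m, L = 0.4553 m, θ = 92°: √(L² − r² sin²θ) = 0.42925 m.
v = −0.1519·29.74·0.99939·[1 + 0.1519·-0.03490/0.42925] = -4.4591 m/s.
|v| = 4.4591 m/s = 4459.1 mm/s.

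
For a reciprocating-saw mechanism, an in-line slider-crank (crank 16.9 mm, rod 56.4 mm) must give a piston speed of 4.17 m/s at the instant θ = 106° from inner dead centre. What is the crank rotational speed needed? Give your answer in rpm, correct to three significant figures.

For an in-line slider-crank, |v_piston| = rω|sinθ|·[1 + r cosθ/√(L² − r² sin²θ)].
With r = 0.0169 m, L = 0.0564 m, θ = 106°: the bracketed kinematic factor |dx/dθ| = 0.014844 m.
ω = v/|dx/dθ| = 4.17/0.014844 = 280.92 rad/s.
N = 60ω/(2π) = 2682.6 rpm.

2680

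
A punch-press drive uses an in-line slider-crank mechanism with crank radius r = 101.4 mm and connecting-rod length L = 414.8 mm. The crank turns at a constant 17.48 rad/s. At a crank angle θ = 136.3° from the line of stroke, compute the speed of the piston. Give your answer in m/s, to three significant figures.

1.00

ω = 17.48 rad/s
For an in-line slider-crank, x = r cosθ + √(L² − r² sin²θ), so v = −rω sinθ·[1 + r cosθ/√(L² − r² sin²θ)].
With r = 0.1014 m, L = 0.4148 m, θ = 136.3°: √(L² − r² sin²θ) = 0.40884 m.
v = −0.1014·17.48·0.69088·[1 + 0.1014·-0.72297/0.40884] = -1.005 m/s.
|v| = 1.005 m/s.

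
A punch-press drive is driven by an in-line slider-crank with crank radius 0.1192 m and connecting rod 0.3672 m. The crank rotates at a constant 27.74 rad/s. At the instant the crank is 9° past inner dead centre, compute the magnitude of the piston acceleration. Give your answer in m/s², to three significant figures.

ω = 27.74 rad/s
x(θ) = r cosθ + √(L² − r² sin²θ); with ω constant, a = ω²·d²x/dθ².
d²x/dθ² = −r cosθ − r²(cos2θ)/√u − r⁴ sin²2θ/(4u^{3/2}),  u = L² − r² sin²θ = 0.134488 m².
Substituting r = 0.1192 m, L = 0.3672 m, θ = 9°: d²x/dθ² = -0.15468 m.
a = ω²·d²x/dθ² = (27.74)²·(-0.15468) = -119.03 m/s²;  |a| = 119.03 m/s².

119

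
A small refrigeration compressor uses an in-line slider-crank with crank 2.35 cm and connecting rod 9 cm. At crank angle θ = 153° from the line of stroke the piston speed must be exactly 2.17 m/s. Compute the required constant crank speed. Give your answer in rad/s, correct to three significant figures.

266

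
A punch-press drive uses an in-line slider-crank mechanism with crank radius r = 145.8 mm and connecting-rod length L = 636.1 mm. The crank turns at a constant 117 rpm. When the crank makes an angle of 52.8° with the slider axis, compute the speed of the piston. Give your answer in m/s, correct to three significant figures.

1.62

ω = 2π·117/60 = 12.25 rad/s
For an in-line slider-crank, x = r cosθ + √(L² − r² sin²θ), so v = −rω sinθ·[1 + r cosθ/√(L² − r² sin²θ)].
With r = 0.1458 m, L = 0.6361 m, θ = 52.8°: √(L² − r² sin²θ) = 0.62541 m.
v = −0.1458·12.25·0.79653·[1 + 0.1458·0.60460/0.62541] = -1.6235 m/s.
|v| = 1.6235 m/s.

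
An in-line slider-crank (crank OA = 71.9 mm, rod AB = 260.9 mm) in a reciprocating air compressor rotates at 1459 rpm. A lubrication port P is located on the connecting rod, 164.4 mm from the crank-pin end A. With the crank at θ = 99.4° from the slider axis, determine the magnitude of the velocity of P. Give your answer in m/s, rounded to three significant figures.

10.5

ω = 152.8 rad/s.  Crank-pin speed |V_A| = rω = 10.985 m/s, perpendicular to OA.
Rod angle: sinφ = −(r/L) sinθ ⇒ φ = -15.776°; ω_rod = −rω cosθ/√(L²−r²sin²θ) = +7.1461 rad/s.
V_P = V_A + ω_rod × AP, with AP = 0.1644 m along the rod.
Components: V_Px = −rω sinθ − a·ω_rod·sinφ = -10.518 m/s;  V_Py = rω cosθ + a·ω_rod·cosφ = -0.66362 m/s.
|V_P| = √(V_Px² + V_Py²) = 10.539 m/s.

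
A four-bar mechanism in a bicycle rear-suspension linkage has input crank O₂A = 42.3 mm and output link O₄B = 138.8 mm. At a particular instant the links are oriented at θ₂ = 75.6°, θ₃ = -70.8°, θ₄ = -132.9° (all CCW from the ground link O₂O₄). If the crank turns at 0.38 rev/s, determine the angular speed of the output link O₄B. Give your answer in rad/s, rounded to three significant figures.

ω₂ = 2.388 rad/s (from 0.38 rev/s).
Differentiating the loop-closure r₂e^{iθ₂}+r₃e^{iθ₃}=r₁+r₄e^{iθ₄} gives r₂ω₂e^{iθ₂}+r₃ω₃e^{iθ₃}=r₄ω₄e^{iθ₄}.
Eliminating the other unknown: ω₄ = r₂ω₂ sin(θ₂−θ₃) / [r₄ sin(θ₄−θ₃)].
Numerator sine = +0.55339; denominator sine = -0.88377.
Result = 0.0423·2.388·(+0.55339) / (0.1388·(-0.88377)) = -0.45563 rad/s; magnitude 0.45563 rad/s.

0.456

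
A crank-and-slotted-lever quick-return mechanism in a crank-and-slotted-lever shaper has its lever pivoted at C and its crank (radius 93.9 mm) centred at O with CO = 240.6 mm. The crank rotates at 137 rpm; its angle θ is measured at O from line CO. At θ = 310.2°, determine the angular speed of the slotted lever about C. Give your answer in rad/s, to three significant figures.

3.50

ω = 14.35 rad/s (from 137 rpm).
Crank pin A relative to C: A = (d + r cosθ, r sinθ); lever angle φ = atan2(r sinθ, d + r cosθ).
Differentiating tanφ: φ̇ = rω(d cosθ + r)/(d² + r² + 2dr cosθ).
d² + r² + 2dr cosθ = |CA|² = 0.0958704 m²;  d cosθ + r = +0.2492 m.
|ω_lever| = |0.0939·14.35·+0.2492| / 0.0958704 = 3.5017 rad/s.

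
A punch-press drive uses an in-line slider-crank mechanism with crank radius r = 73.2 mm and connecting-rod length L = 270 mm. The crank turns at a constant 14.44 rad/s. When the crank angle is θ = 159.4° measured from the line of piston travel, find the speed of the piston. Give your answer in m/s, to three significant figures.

ω = 14.44 rad/s
For an in-line slider-crank, x = r cosθ + √(L² − r² sin²θ), so v = −rω sinθ·[1 + r cosθ/√(L² − r² sin²θ)].
With r = 0.0732 m, L = 0.27 m, θ = 159.4°: √(L² − r² sin²θ) = 0.26877 m.
v = −0.0732·14.44·0.35184·[1 + 0.0732·-0.93606/0.26877] = -0.27709 m/s.
|v| = 0.27709 m/s.

0.277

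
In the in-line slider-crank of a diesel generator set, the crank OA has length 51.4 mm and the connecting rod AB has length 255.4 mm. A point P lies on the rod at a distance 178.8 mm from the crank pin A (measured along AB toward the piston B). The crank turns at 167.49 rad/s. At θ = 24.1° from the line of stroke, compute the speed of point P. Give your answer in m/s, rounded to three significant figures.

ω = 167.5 rad/s.  Crank-pin speed |V_A| = rω = 8.609 m/s, perpendicular to OA.
Rod angle: sinφ = −(r/L) sinθ ⇒ φ = -4.714°; ω_rod = −rω cosθ/√(L²−r²sin²θ) = -30.874 rad/s.
V_P = V_A + ω_rod × AP, with AP = 0.1788 m along the rod.
Components: V_Px = −rω sinθ − a·ω_rod·sinφ = -3.969 m/s;  V_Py = rω cosθ + a·ω_rod·cosφ = +2.357 m/s.
|V_P| = √(V_Px² + V_Py²) = 4.616 m/s.

4.62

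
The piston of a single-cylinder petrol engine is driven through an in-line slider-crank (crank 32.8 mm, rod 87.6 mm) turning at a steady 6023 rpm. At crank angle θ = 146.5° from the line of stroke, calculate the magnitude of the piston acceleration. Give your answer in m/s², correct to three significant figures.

8770

ω = 2π·6023/60 = 630.7 rad/s
x(θ) = r cosθ + √(L² − r² sin²θ); with ω constant, a = ω²·d²x/dθ².
d²x/dθ² = −r cosθ − r²(cos2θ)/√u − r⁴ sin²2θ/(4u^{3/2}),  u = L² − r² sin²θ = 0.00734602 m².
Substituting r = 0.0328 m, L = 0.0876 m, θ = 146.5°: d²x/dθ² = +0.022057 m.
a = ω²·d²x/dθ² = (630.7)²·(+0.022057) = +8774.8 m/s²;  |a| = 8774.8 m/s².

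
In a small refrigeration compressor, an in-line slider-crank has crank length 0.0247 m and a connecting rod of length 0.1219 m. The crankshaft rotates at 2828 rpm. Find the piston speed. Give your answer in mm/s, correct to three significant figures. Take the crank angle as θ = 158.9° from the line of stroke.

2130

ω = 2π·2828/60 = 296.1 rad/s
For an in-line slider-crank, x = r cosθ + √(L² − r² sin²θ), so v = −rω sinθ·[1 + r cosθ/√(L² − r² sin²θ)].
With r = 0.0247 m, L = 0.1219 m, θ = 158.9°: √(L² − r² sin²θ) = 0.12158 m.
v = −0.0247·296.1·0.36000·[1 + 0.0247·-0.93295/0.12158] = -2.1342 m/s.
|v| = 2.1342 m/s = 2134.2 mm/s.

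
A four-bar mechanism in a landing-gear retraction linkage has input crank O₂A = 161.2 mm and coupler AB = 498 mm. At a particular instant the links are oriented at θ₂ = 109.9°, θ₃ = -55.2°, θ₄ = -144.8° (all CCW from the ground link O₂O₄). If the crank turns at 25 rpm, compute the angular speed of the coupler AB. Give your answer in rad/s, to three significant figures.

0.817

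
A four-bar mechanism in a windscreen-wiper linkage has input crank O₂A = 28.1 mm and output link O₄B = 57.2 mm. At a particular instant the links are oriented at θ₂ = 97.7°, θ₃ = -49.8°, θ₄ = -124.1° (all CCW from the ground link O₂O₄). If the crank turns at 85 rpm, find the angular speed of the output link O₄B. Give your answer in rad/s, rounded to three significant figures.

ω₂ = 8.901 rad/s (from 85 rpm).
Differentiating the loop-closure r₂e^{iθ₂}+r₃e^{iθ₃}=r₁+r₄e^{iθ₄} gives r₂ω₂e^{iθ₂}+r₃ω₃e^{iθ₃}=r₄ω₄e^{iθ₄}.
Eliminating the other unknown: ω₄ = r₂ω₂ sin(θ₂−θ₃) / [r₄ sin(θ₄−θ₃)].
Numerator sine = +0.53730; denominator sine = -0.96269.
Result = 0.0281·8.901·(+0.53730) / (0.0572·(-0.96269)) = -2.4405 rad/s; magnitude 2.4405 rad/s.

2.44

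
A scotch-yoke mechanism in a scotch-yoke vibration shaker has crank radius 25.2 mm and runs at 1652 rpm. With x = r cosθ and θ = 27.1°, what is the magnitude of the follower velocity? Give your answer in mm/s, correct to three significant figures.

1990

ω = 173 rad/s (from 1652 rpm).
x = r cosθ ⇒ ẋ = −rω sinθ.
|v| = rω|sinθ| = 0.0252·173·|sin 27.1°| = 1.986 m/s = 1986 mm/s.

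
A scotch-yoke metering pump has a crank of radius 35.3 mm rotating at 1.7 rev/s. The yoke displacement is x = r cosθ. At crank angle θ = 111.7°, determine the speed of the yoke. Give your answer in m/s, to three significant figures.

ω = 10.68 rad/s (from 1.7 rev/s).
x = r cosθ ⇒ ẋ = −rω sinθ.
|v| = rω|sinθ| = 0.0353·10.68·|sin 111.7°| = 0.35033 m/s.

0.350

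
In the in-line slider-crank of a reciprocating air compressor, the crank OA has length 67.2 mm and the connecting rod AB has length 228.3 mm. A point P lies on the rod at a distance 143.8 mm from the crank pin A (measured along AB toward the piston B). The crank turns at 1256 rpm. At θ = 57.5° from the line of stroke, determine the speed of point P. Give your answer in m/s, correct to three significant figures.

ω = 131.5 rad/s.  Crank-pin speed |V_A| = rω = 8.8387 m/s, perpendicular to OA.
Rod angle: sinφ = −(r/L) sinθ ⇒ φ = -14.374°; ω_rod = −rω cosθ/√(L²−r²sin²θ) = -21.474 rad/s.
V_P = V_A + ω_rod × AP, with AP = 0.1438 m along the rod.
Components: V_Px = −rω sinθ − a·ω_rod·sinφ = -8.2211 m/s;  V_Py = rω cosθ + a·ω_rod·cosφ = +1.7577 m/s.
|V_P| = √(V_Px² + V_Py²) = 8.4069 m/s.

8.41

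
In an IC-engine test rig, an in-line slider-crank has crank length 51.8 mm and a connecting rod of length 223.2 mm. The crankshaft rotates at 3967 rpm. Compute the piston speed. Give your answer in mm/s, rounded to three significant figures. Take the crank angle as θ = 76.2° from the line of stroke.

22100

ω = 2π·3967/60 = 415.4 rad/s
For an in-line slider-crank, x = r cosθ + √(L² − r² sin²θ), so v = −rω sinθ·[1 + r cosθ/√(L² − r² sin²θ)].
With r = 0.0518 m, L = 0.2232 m, θ = 76.2°: √(L² − r² sin²θ) = 0.21746 m.
v = −0.0518·415.4·0.97113·[1 + 0.0518·0.23853/0.21746] = -22.085 m/s.
|v| = 22.085 m/s = 22085 mm/s.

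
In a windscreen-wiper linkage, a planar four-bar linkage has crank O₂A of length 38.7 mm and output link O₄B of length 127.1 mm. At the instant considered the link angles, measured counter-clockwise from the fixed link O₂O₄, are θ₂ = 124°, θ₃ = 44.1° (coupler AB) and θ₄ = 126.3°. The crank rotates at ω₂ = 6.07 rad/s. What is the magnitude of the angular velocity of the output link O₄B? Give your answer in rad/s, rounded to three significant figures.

ω₂ = 6.07 rad/s
Differentiating the loop-closure r₂e^{iθ₂}+r₃e^{iθ₃}=r₁+r₄e^{iθ₄} gives r₂ω₂e^{iθ₂}+r₃ω₃e^{iθ₃}=r₄ω₄e^{iθ₄}.
Eliminating the other unknown: ω₄ = r₂ω₂ sin(θ₂−θ₃) / [r₄ sin(θ₄−θ₃)].
Numerator sine = +0.98450; denominator sine = +0.99075.
Result = 0.0387·6.07·(+0.98450) / (0.1271·(+0.99075)) = +1.8366 rad/s; magnitude 1.8366 rad/s.

1.84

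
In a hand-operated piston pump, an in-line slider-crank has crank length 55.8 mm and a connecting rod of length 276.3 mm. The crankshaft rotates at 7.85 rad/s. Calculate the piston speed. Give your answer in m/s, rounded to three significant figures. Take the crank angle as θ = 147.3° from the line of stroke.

0.196

ω = 7.85 rad/s
For an in-line slider-crank, x = r cosθ + √(L² − r² sin²θ), so v = −rω sinθ·[1 + r cosθ/√(L² − r² sin²θ)].
With r = 0.0558 m, L = 0.2763 m, θ = 147.3°: √(L² − r² sin²θ) = 0.27465 m.
v = −0.0558·7.85·0.54024·[1 + 0.0558·-0.84151/0.27465] = -0.19618 m/s.
|v| = 0.19618 m/s.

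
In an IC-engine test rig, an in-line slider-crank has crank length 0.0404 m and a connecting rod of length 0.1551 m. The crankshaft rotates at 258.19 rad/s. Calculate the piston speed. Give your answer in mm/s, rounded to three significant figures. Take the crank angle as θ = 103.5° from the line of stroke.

9510

ω = 258.2 rad/s
For an in-line slider-crank, x = r cosθ + √(L² − r² sin²θ), so v = −rω sinθ·[1 + r cosθ/√(L² − r² sin²θ)].
With r = 0.0404 m, L = 0.1551 m, θ = 103.5°: √(L² − r² sin²θ) = 0.15004 m.
v = −0.0404·258.2·0.97237·[1 + 0.0404·-0.23345/0.15004] = -9.5051 m/s.
|v| = 9.5051 m/s = 9505.1 mm/s.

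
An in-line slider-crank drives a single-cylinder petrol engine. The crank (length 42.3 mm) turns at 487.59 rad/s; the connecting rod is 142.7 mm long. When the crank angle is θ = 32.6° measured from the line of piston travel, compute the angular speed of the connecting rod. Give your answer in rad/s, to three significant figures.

ω = 487.6 rad/s
The rod makes angle φ with the slider axis where L sinφ = r sinθ; differentiating, L cosφ·φ̇ = r ω cosθ.
L cosφ = √(L² − r² sin²θ) = 0.14087 m.
|ω_rod| = r ω |cosθ| / √(L² − r² sin²θ) = 0.0423·487.6·0.84245/0.14087 = 123.35 rad/s.

123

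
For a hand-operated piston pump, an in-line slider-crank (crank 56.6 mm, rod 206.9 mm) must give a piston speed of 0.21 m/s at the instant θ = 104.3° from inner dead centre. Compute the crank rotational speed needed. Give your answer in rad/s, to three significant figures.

4.12

For an in-line slider-crank, |v_piston| = rω|sinθ|·[1 + r cosθ/√(L² − r² sin²θ)].
With r = 0.0566 m, L = 0.2069 m, θ = 104.3°: the bracketed kinematic factor |dx/dθ| = 0.051003 m.
ω = v/|dx/dθ| = 0.21/0.051003 = 4.1174 rad/s.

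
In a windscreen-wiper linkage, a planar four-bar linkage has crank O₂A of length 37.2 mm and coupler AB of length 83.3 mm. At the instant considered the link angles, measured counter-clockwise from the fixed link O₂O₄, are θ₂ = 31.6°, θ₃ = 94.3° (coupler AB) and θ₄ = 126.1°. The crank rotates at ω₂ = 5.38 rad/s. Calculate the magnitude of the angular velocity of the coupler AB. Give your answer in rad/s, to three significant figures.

ω₂ = 5.38 rad/s
Differentiating the loop-closure r₂e^{iθ₂}+r₃e^{iθ₃}=r₁+r₄e^{iθ₄} gives r₂ω₂e^{iθ₂}+r₃ω₃e^{iθ₃}=r₄ω₄e^{iθ₄}.
Eliminating the other unknown: ω₃ = r₂ω₂ sin(θ₄−θ₂) / [r₃ sin(θ₃−θ₄)].
Numerator sine = +0.99692; denominator sine = -0.52696.
Result = 0.0372·5.38·(+0.99692) / (0.0833·(-0.52696)) = -4.5453 rad/s; magnitude 4.5453 rad/s.

4.55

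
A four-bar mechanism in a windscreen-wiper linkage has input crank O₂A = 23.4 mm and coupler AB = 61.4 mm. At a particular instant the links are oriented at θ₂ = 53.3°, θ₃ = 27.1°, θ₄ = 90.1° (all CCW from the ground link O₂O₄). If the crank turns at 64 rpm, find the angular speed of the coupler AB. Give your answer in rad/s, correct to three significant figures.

1.72

ω₂ = 6.702 rad/s (from 64 rpm).
Differentiating the loop-closure r₂e^{iθ₂}+r₃e^{iθ₃}=r₁+r₄e^{iθ₄} gives r₂ω₂e^{iθ₂}+r₃ω₃e^{iθ₃}=r₄ω₄e^{iθ₄}.
Eliminating the other unknown: ω₃ = r₂ω₂ sin(θ₄−θ₂) / [r₃ sin(θ₃−θ₄)].
Numerator sine = +0.59902; denominator sine = -0.89101.
Result = 0.0234·6.702·(+0.59902) / (0.0614·(-0.89101)) = -1.7172 rad/s; magnitude 1.7172 rad/s.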